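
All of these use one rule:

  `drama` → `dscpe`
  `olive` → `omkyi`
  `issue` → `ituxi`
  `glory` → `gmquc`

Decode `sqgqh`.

spend

In drama: d→d is +0, r→s is +1, a→c is +2, m→p is +3 — the shift increases by 1 each position. Letter i (0-indexed) is shifted by i+0, so successive shifts are 0, 1, 2, ….
Undoing it on sqgqh: s−0=s, q−1=p, g−2=e, q−3=n, h−4=d.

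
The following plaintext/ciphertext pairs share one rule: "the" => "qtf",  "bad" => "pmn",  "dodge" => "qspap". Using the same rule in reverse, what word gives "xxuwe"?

The output letters match the input read backwards, each shifted +12: the reversed is eht. The word is reversed, then every letter is shifted forward by 12.
Decoding xxuwe: shift back: x−12=l, x−12=l, u−12=i, w−12=k, e−12=s → lliks; then reverse → skill.

skill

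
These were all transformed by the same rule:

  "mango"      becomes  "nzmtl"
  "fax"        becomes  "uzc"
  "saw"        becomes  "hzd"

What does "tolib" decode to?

This is the alphabet-reversal cipher (Atbash): a becomes z, b becomes y, etc.
Undoing it on tolib: t↔g, o↔l, l↔o, i↔r, b↔y.

glory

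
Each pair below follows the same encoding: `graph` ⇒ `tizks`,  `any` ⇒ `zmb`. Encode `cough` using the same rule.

xlfts

Each pair mirrors across the alphabet (g↔t, r↔i, a↔z): positions sum to 25. This is the alphabet-reversal cipher (Atbash): a becomes z, b becomes y, etc.
Applying it to cough: c↔x, o↔l, u↔f, g↔t, h↔s.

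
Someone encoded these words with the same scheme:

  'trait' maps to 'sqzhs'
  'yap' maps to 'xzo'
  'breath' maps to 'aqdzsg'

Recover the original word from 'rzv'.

Compare letters: t→s is +25, r→q is +25, a→z is +25 — a constant shift. This is a Caesar cipher with shift 25.
Undoing it on rzv: r−25=s, z−25=a, v−25=w.

saw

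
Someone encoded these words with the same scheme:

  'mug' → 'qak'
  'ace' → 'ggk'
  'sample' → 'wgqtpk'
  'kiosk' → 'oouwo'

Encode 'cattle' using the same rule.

ggxxpk

The shift depends on letter class: consonant m→q is +4, but vowel u→a is +6. The rule splits by letter class: vowels +6, consonants +4.
On cattle: c(cons)+4=g, a(vowel)+6=g, t(cons)+4=x, t(cons)+4=x, l(cons)+4=p, e(vowel)+6=k.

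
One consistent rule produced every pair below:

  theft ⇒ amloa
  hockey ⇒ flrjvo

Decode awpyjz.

script

Two steps: reverse the string, then apply a Caesar shift of +7.
Decoding awpyjz: shift back: a−7=t, w−7=p, p−7=i, y−7=r, j−7=c, z−7=s → tpircs; then reverse → script.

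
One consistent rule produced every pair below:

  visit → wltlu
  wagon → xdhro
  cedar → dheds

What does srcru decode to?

robot

Shifts by position in visit: pos 0: v→w (+1), pos 1: i→l (+3), pos 2: s→t (+1), pos 3: i→l (+3) — repeating every 2. The shifts repeat in a cycle of length 2: positions 0,1,… shift by +1, +3, then the pattern repeats.
Decoding srcru: s−1=r, r−3=o, c−1=b, r−3=o, u−1=t.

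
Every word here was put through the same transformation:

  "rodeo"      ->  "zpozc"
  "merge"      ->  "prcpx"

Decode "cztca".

The output letters match the input read backwards, each shifted +11: rodeo reversed is oedor. The word is reversed, then every letter is shifted forward by 11.
Reversing it on cztca: shift back: c−11=r, z−11=o, t−11=i, c−11=r, a−11=p → roirp; then reverse → prior.

prior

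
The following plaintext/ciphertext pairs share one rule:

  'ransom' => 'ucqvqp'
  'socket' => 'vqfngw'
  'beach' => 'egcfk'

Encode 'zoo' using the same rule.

The shift depends on letter class: consonant r→u is +3, but vowel a→c is +2. The rule splits by letter class: vowels +2, consonants +3.
On zoo: z(cons)+3=c, o(vowel)+2=q, o(vowel)+2=q.

cqq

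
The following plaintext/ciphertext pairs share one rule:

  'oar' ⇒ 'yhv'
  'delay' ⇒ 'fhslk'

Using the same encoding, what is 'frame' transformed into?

Read the word backwards and shift each letter +7.
On frame: reverse → emarf; then shift: e+7=l, m+7=t, a+7=h, r+7=y, f+7=m.

lthym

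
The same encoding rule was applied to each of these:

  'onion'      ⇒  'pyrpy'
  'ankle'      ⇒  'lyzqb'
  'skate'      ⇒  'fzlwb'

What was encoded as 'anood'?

hurry

Each letter's alphabet position (a=0..z=25) is mapped through 17·x+11 mod 26 — an affine cipher.
Undoing it on anood: a(0)→23·(0−11)≡7=h; n(13)→23·(13−11)≡20=u; o(14)→23·(14−11)≡17=r; o(14)→23·(14−11)≡17=r; d(3)→23·(3−11)≡24=y (all mod 26).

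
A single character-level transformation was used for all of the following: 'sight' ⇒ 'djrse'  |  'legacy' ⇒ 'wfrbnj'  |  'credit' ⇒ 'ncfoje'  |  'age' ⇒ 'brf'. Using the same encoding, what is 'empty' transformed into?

fxaej

The shift depends on letter class: consonant s→d is +11, but vowel i→j is +1. Two shifts are in play — +1 for a/e/i/o/u, +11 for every other letter.
On empty: e(vowel)+1=f, m(cons)+11=x, p(cons)+11=a, t(cons)+11=e, y(cons)+11=j.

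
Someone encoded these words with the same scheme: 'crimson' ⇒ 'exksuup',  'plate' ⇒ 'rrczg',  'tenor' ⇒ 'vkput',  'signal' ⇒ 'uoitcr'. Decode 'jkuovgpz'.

It's a Vigenère-style cipher with numeric key [2,6]: position i shifts by key[i mod 2].
Undoing it on jkuovgpz: j−2=h, k−6=e, u−2=s, o−6=i, v−2=t, g−6=a, p−2=n, z−6=t.

hesitant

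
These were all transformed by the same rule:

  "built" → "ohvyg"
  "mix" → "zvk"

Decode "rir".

Compare letters: b→o is +13, u→h is +13, i→v is +13 — a constant shift. Every letter moves 13 places later in the alphabet, wrapping around z→a.
Reversing it on rir: r−13=e, i−13=v, r−13=e.

eve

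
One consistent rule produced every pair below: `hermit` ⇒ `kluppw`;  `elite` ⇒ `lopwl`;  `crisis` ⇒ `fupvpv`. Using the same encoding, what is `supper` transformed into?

vbsslu

The shift depends on letter class: consonant h→k is +3, but vowel e→l is +7. Vowels shift forward by 7 and consonants shift forward by 3.
For supper: s(cons)+3=v, u(vowel)+7=b, p(cons)+3=s, p(cons)+3=s, e(vowel)+7=l, r(cons)+3=u.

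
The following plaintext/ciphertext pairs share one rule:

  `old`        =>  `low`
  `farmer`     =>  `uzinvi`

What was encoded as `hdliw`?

Each pair mirrors across the alphabet (o↔l, l↔o, d↔w): positions sum to 25. This is the alphabet-reversal cipher (Atbash): a becomes z, b becomes y, etc.
Decoding hdliw: h↔s, d↔w, l↔o, i↔r, w↔d.

sword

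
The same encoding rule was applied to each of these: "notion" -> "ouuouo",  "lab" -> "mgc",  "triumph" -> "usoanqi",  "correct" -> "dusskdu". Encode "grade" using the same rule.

Two shifts are in play — +6 for a/e/i/o/u, +1 for every other letter.
Applying it to grade: g(cons)+1=h, r(cons)+1=s, a(vowel)+6=g, d(cons)+1=e, e(vowel)+6=k.

hsgek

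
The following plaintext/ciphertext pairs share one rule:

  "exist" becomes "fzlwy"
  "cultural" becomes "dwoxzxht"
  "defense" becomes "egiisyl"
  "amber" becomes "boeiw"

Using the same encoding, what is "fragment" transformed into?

In exist: e→f is +1, x→z is +2, i→l is +3, s→w is +4 — the shift increases by 1 each position. Letter i (0-indexed) is shifted by i+1, so successive shifts are 1, 2, 3, ….
Applying it to fragment: f+1=g, r+2=t, a+3=d, g+4=k, m+5=r, e+6=k, n+7=u, t+8=b.

gtdkrkub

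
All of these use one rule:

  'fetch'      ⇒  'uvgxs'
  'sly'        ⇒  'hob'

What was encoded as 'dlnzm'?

Each pair mirrors across the alphabet (f↔u, e↔v, t↔g): positions sum to 25. Letters are reflected about the middle of the alphabet (position → 25−position): Atbash.
Undoing it on dlnzm: d↔w, l↔o, n↔m, z↔a, m↔n.

woman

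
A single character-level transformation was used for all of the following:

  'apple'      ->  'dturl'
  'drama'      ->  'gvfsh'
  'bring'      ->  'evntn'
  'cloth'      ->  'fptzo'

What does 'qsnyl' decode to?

noise

The shift increases by 1 at each position, starting from +3: 3, 4, 5, ….
Reversing it on qsnyl: q−3=n, s−4=o, n−5=i, y−6=s, l−7=e.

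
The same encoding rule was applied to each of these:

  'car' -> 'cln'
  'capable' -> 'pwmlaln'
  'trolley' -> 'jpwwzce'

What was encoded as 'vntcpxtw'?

limerick

The output letters match the input read backwards, each shifted +11: car reversed is rac. Two steps: reverse the string, then apply a Caesar shift of +11.
Decoding vntcpxtw: shift back: v−11=k, n−11=c, t−11=i, c−11=r, p−11=e, x−11=m, t−11=i, w−11=l → kciremil; then reverse → limerick.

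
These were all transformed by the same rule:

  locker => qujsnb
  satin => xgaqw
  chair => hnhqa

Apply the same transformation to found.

kubvm

The shift increases by 1 at each position, starting from +5: 5, 6, 7, ….
For found: f+5=k, o+6=u, u+7=b, n+8=v, d+9=m.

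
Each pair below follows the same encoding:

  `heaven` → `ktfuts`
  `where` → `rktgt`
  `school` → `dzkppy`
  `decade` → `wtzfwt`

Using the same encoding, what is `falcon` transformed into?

qfyzps

h(7)→k(10) and e(4)→t(19) fit y≡23x+5 (mod 26); the inverse of 23 mod 26 is 17. This is an affine cipher: with a=0,…,z=25, each position x becomes (23x+5) mod 26.
On falcon: f(5)→23·5+5≡16=q; a(0)→23·0+5≡5=f; l(11)→23·11+5≡24=y; c(2)→23·2+5≡25=z; o(14)→23·14+5≡15=p; n(13)→23·13+5≡18=s (all mod 26).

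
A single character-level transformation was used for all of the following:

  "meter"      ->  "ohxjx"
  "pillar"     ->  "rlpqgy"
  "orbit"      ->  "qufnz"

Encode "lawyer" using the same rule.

In meter: m→o is +2, e→h is +3, t→x is +4, e→j is +5 — the shift increases by 1 each position. Letter i (0-indexed) is shifted by i+2, so successive shifts are 2, 3, 4, ….
On lawyer: l+2=n, a+3=d, w+4=a, y+5=d, e+6=k, r+7=y.

ndadky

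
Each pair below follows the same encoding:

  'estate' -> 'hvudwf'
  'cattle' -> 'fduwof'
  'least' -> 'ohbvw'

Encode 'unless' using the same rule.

It's a Vigenère-style cipher with numeric key [3,3,1]: position i shifts by key[i mod 3].
On unless: u+3=x, n+3=q, l+1=m, e+3=h, s+3=v, s+1=t.

xqmhvt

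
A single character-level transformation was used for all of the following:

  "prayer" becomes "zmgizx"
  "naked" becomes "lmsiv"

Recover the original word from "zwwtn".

floor

The output letters match the input read backwards, each shifted +8: prayer reversed is reyarp. Read the word backwards and shift each letter +8.
Decoding zwwtn: shift back: z−8=r, w−8=o, w−8=o, t−8=l, n−8=f → roolf; then reverse → floor.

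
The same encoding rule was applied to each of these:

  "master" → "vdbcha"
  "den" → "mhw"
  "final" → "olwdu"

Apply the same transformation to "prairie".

Vowels shift forward by 3 and consonants shift forward by 9.
For prairie: p(cons)+9=y, r(cons)+9=a, a(vowel)+3=d, i(vowel)+3=l, r(cons)+9=a, i(vowel)+3=l, e(vowel)+3=h.

yadlalh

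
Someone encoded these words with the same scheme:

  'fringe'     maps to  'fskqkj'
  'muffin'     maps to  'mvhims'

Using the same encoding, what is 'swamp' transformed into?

sxcpt

The shift increases by 1 at each position, starting from +0: 0, 1, 2, ….
Applying it to swamp: s+0=s, w+1=x, a+2=c, m+3=p, p+4=t.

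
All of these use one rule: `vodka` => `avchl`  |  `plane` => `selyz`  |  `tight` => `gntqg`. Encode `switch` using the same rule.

v(21)→a(0) and o(14)→v(21) fit y≡23x+11 (mod 26); the inverse of 23 mod 26 is 17. Each letter's alphabet position (a=0..z=25) is mapped through 23·x+11 mod 26 — an affine cipher.
For switch: s(18)→23·18+11≡9=j; w(22)→23·22+11≡23=x; i(8)→23·8+11≡13=n; t(19)→23·19+11≡6=g; c(2)→23·2+11≡5=f; h(7)→23·7+11≡16=q (all mod 26).

jxngfq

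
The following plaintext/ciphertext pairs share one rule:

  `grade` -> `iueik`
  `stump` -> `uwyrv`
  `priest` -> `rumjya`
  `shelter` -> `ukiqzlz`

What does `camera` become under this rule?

In grade: g→i is +2, r→u is +3, a→e is +4, d→i is +5 — the shift increases by 1 each position. The shift increases by 1 at each position, starting from +2: 2, 3, 4, ….
Applying it to camera: c+2=e, a+3=d, m+4=q, e+5=j, r+6=x, a+7=h.

edqjxh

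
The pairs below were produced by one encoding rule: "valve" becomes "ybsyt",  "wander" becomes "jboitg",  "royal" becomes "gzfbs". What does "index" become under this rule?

loitu

Treating letters as 0–25, the rule is x ↦ 11x + 1 (mod 26).
On index: i(8)→11·8+1≡11=l; n(13)→11·13+1≡14=o; d(3)→11·3+1≡8=i; e(4)→11·4+1≡19=t; x(23)→11·23+1≡20=u (all mod 26).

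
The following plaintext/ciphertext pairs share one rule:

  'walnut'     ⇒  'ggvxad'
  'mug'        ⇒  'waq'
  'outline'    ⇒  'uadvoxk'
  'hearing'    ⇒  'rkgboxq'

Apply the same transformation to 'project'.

The shift depends on letter class: consonant w→g is +10, but vowel a→g is +6. Vowels shift forward by 6 and consonants shift forward by 10.
Applying it to project: p(cons)+10=z, r(cons)+10=b, o(vowel)+6=u, j(cons)+10=t, e(vowel)+6=k, c(cons)+10=m, t(cons)+10=d.

zbutkmd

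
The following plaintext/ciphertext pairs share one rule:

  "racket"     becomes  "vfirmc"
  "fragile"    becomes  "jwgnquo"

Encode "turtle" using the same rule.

xzxatn

Each letter shifts forward by (position + 4), i.e. 4, 5, 6, … — the shift grows by one for each successive letter.
On turtle: t+4=x, u+5=z, r+6=x, t+7=a, l+8=t, e+9=n.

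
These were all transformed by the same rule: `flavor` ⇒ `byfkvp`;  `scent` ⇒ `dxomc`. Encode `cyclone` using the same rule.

The output letters match the input read backwards, each shifted +10: flavor reversed is rovalf. Read the word backwards and shift each letter +10.
Applying it to cyclone: reverse → enolcyc; then shift: e+10=o, n+10=x, o+10=y, l+10=v, c+10=m, y+10=i, c+10=m.

oxyvmim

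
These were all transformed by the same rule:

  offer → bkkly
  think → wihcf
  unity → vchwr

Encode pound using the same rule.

o(14)→b(1) and f(5)→k(10) fit y≡25x+15 (mod 26); the inverse of 25 mod 26 is 25. Treating letters as 0–25, the rule is x ↦ 25x + 15 (mod 26).
Applying it to pound: p(15)→25·15+15≡0=a; o(14)→25·14+15≡1=b; u(20)→25·20+15≡21=v; n(13)→25·13+15≡2=c; d(3)→25·3+15≡12=m (all mod 26).

abvcm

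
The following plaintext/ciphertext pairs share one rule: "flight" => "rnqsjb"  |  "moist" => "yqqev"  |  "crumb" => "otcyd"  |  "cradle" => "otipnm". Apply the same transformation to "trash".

It's a Vigenère-style cipher with numeric key [12,2,8]: position i shifts by key[i mod 3].
On trash: t+12=f, r+2=t, a+8=i, s+12=e, h+2=j.

ftiej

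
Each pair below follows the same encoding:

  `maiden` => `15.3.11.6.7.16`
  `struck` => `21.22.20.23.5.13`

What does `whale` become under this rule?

25.10.3.14.7

Letters become their 1-based position plus 2 (so a→3, b→4, …).
Applying it to whale: w=23→25, h=8→10, a=1→3, l=12→14, e=5→7.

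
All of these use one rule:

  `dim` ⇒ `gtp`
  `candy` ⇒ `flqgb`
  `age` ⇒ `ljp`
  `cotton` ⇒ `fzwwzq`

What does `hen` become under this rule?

kpq

Vowels shift forward by 11 and consonants shift forward by 3.
For hen: h(cons)+3=k, e(vowel)+11=p, n(cons)+3=q.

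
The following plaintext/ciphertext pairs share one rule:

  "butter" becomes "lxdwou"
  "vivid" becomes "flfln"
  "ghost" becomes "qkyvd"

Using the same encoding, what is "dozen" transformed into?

Shifts by position in butter: pos 0: b→l (+10), pos 1: u→x (+3), pos 2: t→d (+10), pos 3: t→w (+3) — repeating every 2. The shifts repeat in a cycle of length 2: positions 0,1,… shift by +10, +3, then the pattern repeats.
For dozen: d+10=n, o+3=r, z+10=j, e+3=h, n+10=x.

nrjhx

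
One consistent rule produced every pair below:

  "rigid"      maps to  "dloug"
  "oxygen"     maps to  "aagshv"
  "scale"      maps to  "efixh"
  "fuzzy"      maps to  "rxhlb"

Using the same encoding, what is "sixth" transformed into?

elffk

A repeating key of period 3 is used — shifts +12, +3, +8 over and over.
On sixth: s+12=e, i+3=l, x+8=f, t+12=f, h+3=k.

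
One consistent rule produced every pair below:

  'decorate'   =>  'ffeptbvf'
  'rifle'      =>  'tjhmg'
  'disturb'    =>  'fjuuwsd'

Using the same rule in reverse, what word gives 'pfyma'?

newly

Shifts by position in decorate: pos 0: d→f (+2), pos 1: e→f (+1), pos 2: c→e (+2), pos 3: o→p (+1) — repeating every 2. The shifts repeat in a cycle of length 2: positions 0,1,… shift by +2, +1, then the pattern repeats.
Decoding pfyma: p−2=n, f−1=e, y−2=w, m−1=l, a−2=y.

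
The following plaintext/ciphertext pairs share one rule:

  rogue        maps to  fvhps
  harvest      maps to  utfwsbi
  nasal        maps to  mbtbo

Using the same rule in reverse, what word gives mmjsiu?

thrill

The output letters match the input read backwards, each shifted +1: rogue reversed is eugor. Read the word backwards and shift each letter +1.
Undoing it on mmjsiu: shift back: m−1=l, m−1=l, j−1=i, s−1=r, i−1=h, u−1=t → llirht; then reverse → thrill.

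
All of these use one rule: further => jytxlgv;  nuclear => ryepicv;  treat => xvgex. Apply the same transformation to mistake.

The shifts repeat in a cycle of length 3: positions 0,1,… shift by +4, +4, +2, then the pattern repeats.
Applying it to mistake: m+4=q, i+4=m, s+2=u, t+4=x, a+4=e, k+2=m, e+4=i.

qmuxemi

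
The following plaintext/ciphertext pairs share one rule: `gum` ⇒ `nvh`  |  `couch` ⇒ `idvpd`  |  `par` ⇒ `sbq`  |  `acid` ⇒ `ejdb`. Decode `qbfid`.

The output letters match the input read backwards, each shifted +1: gum reversed is mug. Two steps: reverse the string, then apply a Caesar shift of +1.
Undoing it on qbfid: shift back: q−1=p, b−1=a, f−1=e, i−1=h, d−1=c → paehc; then reverse → cheap.

cheap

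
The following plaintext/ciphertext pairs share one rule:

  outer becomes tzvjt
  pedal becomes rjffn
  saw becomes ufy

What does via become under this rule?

xnf

The shift depends on letter class: consonant t→v is +2, but vowel o→t is +5. The rule splits by letter class: vowels +5, consonants +2.
On via: v(cons)+2=x, i(vowel)+5=n, a(vowel)+5=f.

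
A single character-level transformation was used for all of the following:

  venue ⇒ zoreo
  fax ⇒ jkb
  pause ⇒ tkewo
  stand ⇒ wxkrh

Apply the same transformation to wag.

akk

Vowels shift forward by 10 and consonants shift forward by 4.
Applying it to wag: w(cons)+4=a, a(vowel)+10=k, g(cons)+4=k.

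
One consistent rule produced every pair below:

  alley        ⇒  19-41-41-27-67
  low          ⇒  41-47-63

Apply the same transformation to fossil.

a(#1)→19 and l(#12)→41: differences scale by 2, so n = 2·pos + 17. The formula is n = 2×(alphabet index, a=1) + 17.
Applying it to fossil: f=6→29, o=15→47, s=19→55, s=19→55, i=9→35, l=12→41.

29-47-55-55-35-41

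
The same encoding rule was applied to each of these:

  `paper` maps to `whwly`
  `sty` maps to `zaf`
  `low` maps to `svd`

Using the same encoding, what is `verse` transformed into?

clyzl

Compare letters: p→w is +7, a→h is +7, p→w is +7 — a constant shift. It's a constant shift of +7 (ROT7).
Applying it to verse: v+7=c, e+7=l, r+7=y, s+7=z, e+7=l.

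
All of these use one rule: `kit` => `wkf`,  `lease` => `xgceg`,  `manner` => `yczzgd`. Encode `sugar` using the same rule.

Two shifts are in play — +2 for a/e/i/o/u, +12 for every other letter.
Applying it to sugar: s(cons)+12=e, u(vowel)+2=w, g(cons)+12=s, a(vowel)+2=c, r(cons)+12=d.

ewscd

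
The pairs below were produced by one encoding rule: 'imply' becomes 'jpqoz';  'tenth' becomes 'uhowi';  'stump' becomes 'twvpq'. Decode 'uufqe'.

trend

Shifts by position in imply: pos 0: i→j (+1), pos 1: m→p (+3), pos 2: p→q (+1), pos 3: l→o (+3) — repeating every 2. It's a Vigenère-style cipher with numeric key [1,3]: position i shifts by key[i mod 2].
Decoding uufqe: u−1=t, u−3=r, f−1=e, q−3=n, e−1=d.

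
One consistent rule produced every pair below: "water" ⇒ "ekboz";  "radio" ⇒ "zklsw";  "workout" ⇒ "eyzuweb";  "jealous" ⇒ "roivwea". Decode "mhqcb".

exist

Shifts by position in water: pos 0: w→e (+8), pos 1: a→k (+10), pos 2: t→b (+8), pos 3: e→o (+10) — repeating every 2. The shifts repeat in a cycle of length 2: positions 0,1,… shift by +8, +10, then the pattern repeats.
Reversing it on mhqcb: m−8=e, h−10=x, q−8=i, c−10=s, b−8=t.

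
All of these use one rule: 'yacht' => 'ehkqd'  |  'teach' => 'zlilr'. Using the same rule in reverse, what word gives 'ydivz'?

swamp

In yacht: y→e is +6, a→h is +7, c→k is +8, h→q is +9 — the shift increases by 1 each position. The shift increases by 1 at each position, starting from +6: 6, 7, 8, ….
Undoing it on ydivz: y−6=s, d−7=w, i−8=a, v−9=m, z−10=p.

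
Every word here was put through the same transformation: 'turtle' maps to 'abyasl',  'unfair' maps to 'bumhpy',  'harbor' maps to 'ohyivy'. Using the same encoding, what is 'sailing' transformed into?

Compare letters: t→a is +7, u→b is +7, r→y is +7 — a constant shift. It's a constant shift of +7 (ROT7).
For sailing: s+7=z, a+7=h, i+7=p, l+7=s, i+7=p, n+7=u, g+7=n.

zhpspun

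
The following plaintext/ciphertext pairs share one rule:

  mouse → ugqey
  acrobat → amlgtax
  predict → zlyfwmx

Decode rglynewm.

forensic

Each letter's alphabet position (a=0..z=25) is mapped through 19·x+0 mod 26 — an affine cipher.
Reversing it on rglynewm: r(17)→11·(17−0)≡5=f; g(6)→11·(6−0)≡14=o; l(11)→11·(11−0)≡17=r; y(24)→11·(24−0)≡4=e; n(13)→11·(13−0)≡13=n; e(4)→11·(4−0)≡18=s; w(22)→11·(22−0)≡8=i; m(12)→11·(12−0)≡2=c (all mod 26).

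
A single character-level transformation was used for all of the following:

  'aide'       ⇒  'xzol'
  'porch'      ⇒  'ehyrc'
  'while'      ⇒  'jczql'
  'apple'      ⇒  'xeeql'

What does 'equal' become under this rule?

lbpxq

a(0)→x(23) and i(8)→z(25) fit y≡23x+23 (mod 26); the inverse of 23 mod 26 is 17. Treating letters as 0–25, the rule is x ↦ 23x + 23 (mod 26).
On equal: e(4)→23·4+23≡11=l; q(16)→23·16+23≡1=b; u(20)→23·20+23≡15=p; a(0)→23·0+23≡23=x; l(11)→23·11+23≡16=q (all mod 26).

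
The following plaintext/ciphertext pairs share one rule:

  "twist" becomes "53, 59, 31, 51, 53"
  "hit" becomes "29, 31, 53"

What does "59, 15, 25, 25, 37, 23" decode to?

waffle

t(#20)→53 and w(#23)→59: differences scale by 2, so n = 2·pos + 13. The formula is n = 2×(alphabet index, a=1) + 13.
Reversing it on 59, 15, 25, 25, 37, 23: 59→(59−13)÷2=23=w, 15→(15−13)÷2=1=a, 25→(25−13)÷2=6=f, 25→(25−13)÷2=6=f, 37→(37−13)÷2=12=l, 23→(23−13)÷2=5=e.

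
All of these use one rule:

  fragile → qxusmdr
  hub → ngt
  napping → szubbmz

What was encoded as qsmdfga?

outrage

Read the word backwards and shift each letter +12.
Undoing it on qsmdfga: shift back: q−12=e, s−12=g, m−12=a, d−12=r, f−12=t, g−12=u, a−12=o → egartuo; then reverse → outrage.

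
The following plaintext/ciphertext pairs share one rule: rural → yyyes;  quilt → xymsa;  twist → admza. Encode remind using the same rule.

The shift depends on letter class: consonant r→y is +7, but vowel u→y is +4. Two shifts are in play — +4 for a/e/i/o/u, +7 for every other letter.
On remind: r(cons)+7=y, e(vowel)+4=i, m(cons)+7=t, i(vowel)+4=m, n(cons)+7=u, d(cons)+7=k.

yitmuk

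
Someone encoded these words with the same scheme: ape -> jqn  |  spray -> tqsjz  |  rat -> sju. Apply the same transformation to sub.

tdc

Vowels shift forward by 9 and consonants shift forward by 1.
For sub: s(cons)+1=t, u(vowel)+9=d, b(cons)+1=c.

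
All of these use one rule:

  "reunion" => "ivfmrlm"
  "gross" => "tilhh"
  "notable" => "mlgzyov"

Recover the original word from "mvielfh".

Each pair mirrors across the alphabet (r↔i, e↔v, u↔f): positions sum to 25. Each letter is replaced by its mirror in the alphabet: a↔z, b↔y, c↔x, and so on (the Atbash cipher).
Undoing it on mvielfh: m↔n, v↔e, i↔r, e↔v, l↔o, f↔u, h↔s.

nervous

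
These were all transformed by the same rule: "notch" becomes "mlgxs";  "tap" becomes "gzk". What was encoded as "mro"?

Each pair mirrors across the alphabet (n↔m, o↔l, t↔g): positions sum to 25. Letters are reflected about the middle of the alphabet (position → 25−position): Atbash.
Decoding mro: m↔n, r↔i, o↔l.

nil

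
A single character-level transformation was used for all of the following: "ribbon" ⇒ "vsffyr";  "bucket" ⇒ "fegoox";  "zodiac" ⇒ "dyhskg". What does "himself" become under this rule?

lsqwopj

The shift depends on letter class: consonant r→v is +4, but vowel i→s is +10. Vowels shift forward by 10 and consonants shift forward by 4.
On himself: h(cons)+4=l, i(vowel)+10=s, m(cons)+4=q, s(cons)+4=w, e(vowel)+10=o, l(cons)+4=p, f(cons)+4=j.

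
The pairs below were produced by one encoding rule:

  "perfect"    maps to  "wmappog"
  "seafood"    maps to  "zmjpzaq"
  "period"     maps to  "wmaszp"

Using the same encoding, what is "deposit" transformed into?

kmyydug

Each letter shifts forward by (position + 7), i.e. 7, 8, 9, … — the shift grows by one for each successive letter.
On deposit: d+7=k, e+8=m, p+9=y, o+10=y, s+11=d, i+12=u, t+13=g.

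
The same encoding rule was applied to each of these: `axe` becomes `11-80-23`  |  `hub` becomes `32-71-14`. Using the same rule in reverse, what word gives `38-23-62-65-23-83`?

a(#1)→11 and x(#24)→80: differences scale by 3, so n = 3·pos + 8. The formula is n = 3×(alphabet index, a=1) + 8.
Undoing it on 38-23-62-65-23-83: 38→(38−8)÷3=10=j, 23→(23−8)÷3=5=e, 62→(62−8)÷3=18=r, 65→(65−8)÷3=19=s, 23→(23−8)÷3=5=e, 83→(83−8)÷3=25=y.

jersey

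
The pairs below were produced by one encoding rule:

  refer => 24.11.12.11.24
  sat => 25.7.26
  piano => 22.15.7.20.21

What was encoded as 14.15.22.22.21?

hippo

r is letter #18 and maps to 24: an offset of 6. Letters become their 1-based position plus 6 (so a→7, b→8, …).
Decoding 14.15.22.22.21: 14→(14−6)÷1=8=h, 15→(15−6)÷1=9=i, 22→(22−6)÷1=16=p, 22→(22−6)÷1=16=p, 21→(21−6)÷1=15=o.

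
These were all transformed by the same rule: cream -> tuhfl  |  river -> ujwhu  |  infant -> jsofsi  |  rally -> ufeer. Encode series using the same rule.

bhujhb

c(2)→t(19) and r(17)→u(20) fit y≡7x+5 (mod 26); the inverse of 7 mod 26 is 15. Each letter's alphabet position (a=0..z=25) is mapped through 7·x+5 mod 26 — an affine cipher.
For series: s(18)→7·18+5≡1=b; e(4)→7·4+5≡7=h; r(17)→7·17+5≡20=u; i(8)→7·8+5≡9=j; e(4)→7·4+5≡7=h; s(18)→7·18+5≡1=b (all mod 26).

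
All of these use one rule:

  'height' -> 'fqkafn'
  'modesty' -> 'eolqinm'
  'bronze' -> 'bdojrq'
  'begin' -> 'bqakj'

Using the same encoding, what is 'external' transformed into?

h(7)→f(5) and e(4)→q(16) fit y≡5x+22 (mod 26); the inverse of 5 mod 26 is 21. This is an affine cipher: with a=0,…,z=25, each position x becomes (5x+22) mod 26.
On external: e(4)→5·4+22≡16=q; x(23)→5·23+22≡7=h; t(19)→5·19+22≡13=n; e(4)→5·4+22≡16=q; r(17)→5·17+22≡3=d; n(13)→5·13+22≡9=j; a(0)→5·0+22≡22=w; l(11)→5·11+22≡25=z (all mod 26).

qhnqdjwz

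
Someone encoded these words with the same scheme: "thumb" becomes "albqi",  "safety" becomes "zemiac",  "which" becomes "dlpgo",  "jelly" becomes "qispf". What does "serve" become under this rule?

The shifts repeat in a cycle of length 2: positions 0,1,… shift by +7, +4, then the pattern repeats.
For serve: s+7=z, e+4=i, r+7=y, v+4=z, e+7=l.

ziyzl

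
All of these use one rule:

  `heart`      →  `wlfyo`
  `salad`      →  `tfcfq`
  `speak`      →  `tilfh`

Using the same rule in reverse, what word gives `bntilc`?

h(7)→w(22) and e(4)→l(11) fit y≡21x+5 (mod 26); the inverse of 21 mod 26 is 5. Each letter's alphabet position (a=0..z=25) is mapped through 21·x+5 mod 26 — an affine cipher.
Undoing it on bntilc: b(1)→5·(1−5)≡6=g; n(13)→5·(13−5)≡14=o; t(19)→5·(19−5)≡18=s; i(8)→5·(8−5)≡15=p; l(11)→5·(11−5)≡4=e; c(2)→5·(2−5)≡11=l (all mod 26).

gospel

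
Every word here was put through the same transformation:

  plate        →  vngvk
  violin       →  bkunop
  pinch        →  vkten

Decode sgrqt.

Shifts by position in plate: pos 0: p→v (+6), pos 1: l→n (+2), pos 2: a→g (+6), pos 3: t→v (+2) — repeating every 2. It's a Vigenère-style cipher with numeric key [6,2]: position i shifts by key[i mod 2].
Decoding sgrqt: s−6=m, g−2=e, r−6=l, q−2=o, t−6=n.

melon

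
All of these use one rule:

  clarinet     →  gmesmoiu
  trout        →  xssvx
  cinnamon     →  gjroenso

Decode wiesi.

share

Shifts by position in clarinet: pos 0: c→g (+4), pos 1: l→m (+1), pos 2: a→e (+4), pos 3: r→s (+1) — repeating every 2. The shifts repeat in a cycle of length 2: positions 0,1,… shift by +4, +1, then the pattern repeats.
Undoing it on wiesi: w−4=s, i−1=h, e−4=a, s−1=r, i−4=e.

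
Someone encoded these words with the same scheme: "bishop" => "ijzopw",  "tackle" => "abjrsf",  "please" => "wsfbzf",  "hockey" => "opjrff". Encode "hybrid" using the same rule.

The shift depends on letter class: consonant b→i is +7, but vowel i→j is +1. The rule splits by letter class: vowels +1, consonants +7.
For hybrid: h(cons)+7=o, y(cons)+7=f, b(cons)+7=i, r(cons)+7=y, i(vowel)+1=j, d(cons)+7=k.

ofiyjk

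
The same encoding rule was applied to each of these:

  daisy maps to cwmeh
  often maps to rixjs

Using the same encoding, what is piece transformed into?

The word is reversed, then every letter is shifted forward by 4.
On piece: reverse → eceip; then shift: e+4=i, c+4=g, e+4=i, i+4=m, p+4=t.

igimt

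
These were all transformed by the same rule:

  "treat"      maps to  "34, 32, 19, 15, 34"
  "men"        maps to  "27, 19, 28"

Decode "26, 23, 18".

lid

t is letter #20 and maps to 34: an offset of 14. Letters become their 1-based position plus 14 (so a→15, b→16, …).
Decoding 26, 23, 18: 26→(26−14)÷1=12=l, 23→(23−14)÷1=9=i, 18→(18−14)÷1=4=d.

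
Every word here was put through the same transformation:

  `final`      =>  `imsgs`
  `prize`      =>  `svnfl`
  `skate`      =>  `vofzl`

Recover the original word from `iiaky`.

In final: f→i is +3, i→m is +4, n→s is +5, a→g is +6 — the shift increases by 1 each position. Each letter shifts forward by (position + 3), i.e. 3, 4, 5, … — the shift grows by one for each successive letter.
Undoing it on iiaky: i−3=f, i−4=e, a−5=v, k−6=e, y−7=r.

fever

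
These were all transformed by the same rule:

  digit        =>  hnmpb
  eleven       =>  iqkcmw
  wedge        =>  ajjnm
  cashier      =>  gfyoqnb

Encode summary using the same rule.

wzstiai

Each letter shifts forward by (position + 4), i.e. 4, 5, 6, … — the shift grows by one for each successive letter.
Applying it to summary: s+4=w, u+5=z, m+6=s, m+7=t, a+8=i, r+9=a, y+10=i.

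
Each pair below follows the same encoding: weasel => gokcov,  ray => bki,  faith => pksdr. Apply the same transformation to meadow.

woknyg

This is a Caesar cipher with shift 10.
On meadow: m+10=w, e+10=o, a+10=k, d+10=n, o+10=y, w+10=g.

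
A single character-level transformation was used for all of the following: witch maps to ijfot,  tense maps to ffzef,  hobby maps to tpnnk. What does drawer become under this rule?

The shift depends on letter class: consonant w→i is +12, but vowel i→j is +1. The rule splits by letter class: vowels +1, consonants +12.
For drawer: d(cons)+12=p, r(cons)+12=d, a(vowel)+1=b, w(cons)+12=i, e(vowel)+1=f, r(cons)+12=d.

pdbifd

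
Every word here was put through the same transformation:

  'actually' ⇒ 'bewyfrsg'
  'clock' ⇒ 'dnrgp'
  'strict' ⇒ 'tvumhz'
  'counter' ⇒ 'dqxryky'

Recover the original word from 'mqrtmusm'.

loophole

The shift increases by 1 at each position, starting from +1: 1, 2, 3, ….
Decoding mqrtmusm: m−1=l, q−2=o, r−3=o, t−4=p, m−5=h, u−6=o, s−7=l, m−8=e.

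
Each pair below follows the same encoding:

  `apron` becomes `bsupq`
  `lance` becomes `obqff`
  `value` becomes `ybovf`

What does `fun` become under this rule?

ivq

The shift depends on letter class: consonant p→s is +3, but vowel a→b is +1. The rule splits by letter class: vowels +1, consonants +3.
On fun: f(cons)+3=i, u(vowel)+1=v, n(cons)+3=q.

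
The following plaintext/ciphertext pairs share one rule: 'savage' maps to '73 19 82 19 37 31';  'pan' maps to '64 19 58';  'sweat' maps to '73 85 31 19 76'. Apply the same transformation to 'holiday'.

s(#19)→73 and a(#1)→19: differences scale by 3, so n = 3·pos + 16. With a=1..z=26, the number is 3·pos + 16.
On holiday: h=8→40, o=15→61, l=12→52, i=9→43, d=4→28, a=1→19, y=25→91.

40 61 52 43 28 19 91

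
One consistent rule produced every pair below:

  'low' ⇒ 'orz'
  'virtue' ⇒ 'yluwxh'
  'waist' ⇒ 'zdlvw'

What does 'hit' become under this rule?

klw

Compare letters: l→o is +3, o→r is +3, w→z is +3 — a constant shift. This is a Caesar cipher with shift 3.
On hit: h+3=k, i+3=l, t+3=w.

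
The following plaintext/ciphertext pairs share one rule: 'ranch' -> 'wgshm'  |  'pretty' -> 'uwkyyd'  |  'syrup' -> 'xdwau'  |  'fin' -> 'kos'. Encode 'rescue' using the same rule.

wkxhak

The shift depends on letter class: consonant r→w is +5, but vowel a→g is +6. Vowels shift forward by 6 and consonants shift forward by 5.
On rescue: r(cons)+5=w, e(vowel)+6=k, s(cons)+5=x, c(cons)+5=h, u(vowel)+6=a, e(vowel)+6=k.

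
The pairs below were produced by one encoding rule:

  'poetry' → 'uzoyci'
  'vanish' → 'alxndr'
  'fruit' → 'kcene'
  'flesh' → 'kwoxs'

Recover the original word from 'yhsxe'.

The shifts repeat in a cycle of length 3: positions 0,1,… shift by +5, +11, +10, then the pattern repeats.
Undoing it on yhsxe: y−5=t, h−11=w, s−10=i, x−5=s, e−11=t.

twist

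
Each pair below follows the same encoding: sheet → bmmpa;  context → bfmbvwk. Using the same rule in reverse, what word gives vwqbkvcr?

junction

The word is reversed, then every letter is shifted forward by 8.
Reversing it on vwqbkvcr: shift back: v−8=n, w−8=o, q−8=i, b−8=t, k−8=c, v−8=n, c−8=u, r−8=j → noitcnuj; then reverse → junction.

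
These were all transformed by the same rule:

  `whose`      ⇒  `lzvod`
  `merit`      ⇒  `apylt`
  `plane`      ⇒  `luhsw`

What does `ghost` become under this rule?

azvon

The output letters match the input read backwards, each shifted +7: whose reversed is esohw. Two steps: reverse the string, then apply a Caesar shift of +7.
For ghost: reverse → tsohg; then shift: t+7=a, s+7=z, o+7=v, h+7=o, g+7=n.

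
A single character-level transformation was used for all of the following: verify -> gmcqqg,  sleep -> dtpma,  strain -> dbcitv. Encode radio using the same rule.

cioqz

Shifts by position in verify: pos 0: v→g (+11), pos 1: e→m (+8), pos 2: r→c (+11), pos 3: i→q (+8) — repeating every 2. A repeating key of period 2 is used — shifts +11, +8 over and over.
Applying it to radio: r+11=c, a+8=i, d+11=o, i+8=q, o+11=z.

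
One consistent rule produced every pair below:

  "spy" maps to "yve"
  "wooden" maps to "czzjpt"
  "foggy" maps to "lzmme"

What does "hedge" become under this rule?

The shift depends on letter class: consonant s→y is +6, but vowel o→z is +11. Two shifts are in play — +11 for a/e/i/o/u, +6 for every other letter.
Applying it to hedge: h(cons)+6=n, e(vowel)+11=p, d(cons)+6=j, g(cons)+6=m, e(vowel)+11=p.

npjmp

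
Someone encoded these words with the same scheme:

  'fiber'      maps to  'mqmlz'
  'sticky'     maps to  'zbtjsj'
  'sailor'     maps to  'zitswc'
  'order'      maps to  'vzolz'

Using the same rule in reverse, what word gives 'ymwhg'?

Shifts by position in fiber: pos 0: f→m (+7), pos 1: i→q (+8), pos 2: b→m (+11), pos 3: e→l (+7), pos 4: r→z (+8) — repeating every 3. A repeating key of period 3 is used — shifts +7, +8, +11 over and over.
Undoing it on ymwhg: y−7=r, m−8=e, w−11=l, h−7=a, g−8=y.

relay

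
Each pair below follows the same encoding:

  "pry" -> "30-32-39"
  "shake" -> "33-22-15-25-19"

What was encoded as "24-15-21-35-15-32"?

jaguar

The number is (letter's place in the alphabet, a=1) + 14.
Decoding 24-15-21-35-15-32: 24→(24−14)÷1=10=j, 15→(15−14)÷1=1=a, 21→(21−14)÷1=7=g, 35→(35−14)÷1=21=u, 15→(15−14)÷1=1=a, 32→(32−14)÷1=18=r.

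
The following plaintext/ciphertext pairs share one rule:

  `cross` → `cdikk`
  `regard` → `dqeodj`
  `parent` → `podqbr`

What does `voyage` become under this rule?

fiaoeq

c(2)→c(2) and r(17)→d(3) fit y≡7x+14 (mod 26); the inverse of 7 mod 26 is 15. Treating letters as 0–25, the rule is x ↦ 7x + 14 (mod 26).
On voyage: v(21)→7·21+14≡5=f; o(14)→7·14+14≡8=i; y(24)→7·24+14≡0=a; a(0)→7·0+14≡14=o; g(6)→7·6+14≡4=e; e(4)→7·4+14≡16=q (all mod 26).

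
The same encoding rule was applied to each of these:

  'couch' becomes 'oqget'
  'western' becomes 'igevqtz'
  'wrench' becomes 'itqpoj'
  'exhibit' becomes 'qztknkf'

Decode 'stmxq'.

grave

It's a Vigenère-style cipher with numeric key [12,2]: position i shifts by key[i mod 2].
Reversing it on stmxq: s−12=g, t−2=r, m−12=a, x−2=v, q−12=e.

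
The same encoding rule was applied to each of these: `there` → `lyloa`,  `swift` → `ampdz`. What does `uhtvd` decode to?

woman

Read the word backwards and shift each letter +7.
Undoing it on uhtvd: shift back: u−7=n, h−7=a, t−7=m, v−7=o, d−7=w → namow; then reverse → woman.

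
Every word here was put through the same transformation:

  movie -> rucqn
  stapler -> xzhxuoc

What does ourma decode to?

The shift increases by 1 at each position, starting from +5: 5, 6, 7, ….
Reversing it on ourma: o−5=j, u−6=o, r−7=k, m−8=e, a−9=r.

joker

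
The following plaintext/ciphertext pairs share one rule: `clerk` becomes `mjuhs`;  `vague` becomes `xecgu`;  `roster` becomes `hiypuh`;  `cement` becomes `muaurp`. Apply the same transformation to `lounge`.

c(2)→m(12) and l(11)→j(9) fit y≡17x+4 (mod 26); the inverse of 17 mod 26 is 23. Each letter's alphabet position (a=0..z=25) is mapped through 17·x+4 mod 26 — an affine cipher.
On lounge: l(11)→17·11+4≡9=j; o(14)→17·14+4≡8=i; u(20)→17·20+4≡6=g; n(13)→17·13+4≡17=r; g(6)→17·6+4≡2=c; e(4)→17·4+4≡20=u (all mod 26).

jigrcu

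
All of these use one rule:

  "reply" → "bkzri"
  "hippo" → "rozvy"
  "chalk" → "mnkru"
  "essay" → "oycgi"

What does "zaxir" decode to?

Shifts by position in reply: pos 0: r→b (+10), pos 1: e→k (+6), pos 2: p→z (+10), pos 3: l→r (+6) — repeating every 2. The shifts repeat in a cycle of length 2: positions 0,1,… shift by +10, +6, then the pattern repeats.
Decoding zaxir: z−10=p, a−6=u, x−10=n, i−6=c, r−10=h.

punch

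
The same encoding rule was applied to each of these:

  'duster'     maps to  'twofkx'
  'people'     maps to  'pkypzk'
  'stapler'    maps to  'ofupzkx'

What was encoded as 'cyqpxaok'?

Treating letters as 0–25, the rule is x ↦ 17x + 20 (mod 26).
Reversing it on cyqpxaok: c(2)→23·(2−20)≡2=c; y(24)→23·(24−20)≡14=o; q(16)→23·(16−20)≡12=m; p(15)→23·(15−20)≡15=p; x(23)→23·(23−20)≡17=r; a(0)→23·(0−20)≡8=i; o(14)→23·(14−20)≡18=s; k(10)→23·(10−20)≡4=e (all mod 26).

comprise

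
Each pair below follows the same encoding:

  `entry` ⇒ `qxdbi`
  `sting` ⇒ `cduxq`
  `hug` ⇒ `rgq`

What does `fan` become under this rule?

Vowels shift forward by 12 and consonants shift forward by 10.
For fan: f(cons)+10=p, a(vowel)+12=m, n(cons)+10=x.

pmx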